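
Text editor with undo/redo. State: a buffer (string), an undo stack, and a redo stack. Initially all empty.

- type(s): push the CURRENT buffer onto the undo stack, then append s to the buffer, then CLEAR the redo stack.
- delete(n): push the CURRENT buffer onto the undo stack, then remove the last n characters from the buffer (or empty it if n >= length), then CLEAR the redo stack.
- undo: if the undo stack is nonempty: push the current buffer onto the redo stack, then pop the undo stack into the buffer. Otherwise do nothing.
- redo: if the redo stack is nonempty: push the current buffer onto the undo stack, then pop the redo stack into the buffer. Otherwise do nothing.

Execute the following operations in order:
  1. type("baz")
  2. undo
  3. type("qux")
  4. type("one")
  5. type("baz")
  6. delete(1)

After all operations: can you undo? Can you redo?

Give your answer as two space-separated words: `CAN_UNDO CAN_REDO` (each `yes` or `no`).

Answer: yes no

Derivation:
After op 1 (type): buf='baz' undo_depth=1 redo_depth=0
After op 2 (undo): buf='(empty)' undo_depth=0 redo_depth=1
After op 3 (type): buf='qux' undo_depth=1 redo_depth=0
After op 4 (type): buf='quxone' undo_depth=2 redo_depth=0
After op 5 (type): buf='quxonebaz' undo_depth=3 redo_depth=0
After op 6 (delete): buf='quxoneba' undo_depth=4 redo_depth=0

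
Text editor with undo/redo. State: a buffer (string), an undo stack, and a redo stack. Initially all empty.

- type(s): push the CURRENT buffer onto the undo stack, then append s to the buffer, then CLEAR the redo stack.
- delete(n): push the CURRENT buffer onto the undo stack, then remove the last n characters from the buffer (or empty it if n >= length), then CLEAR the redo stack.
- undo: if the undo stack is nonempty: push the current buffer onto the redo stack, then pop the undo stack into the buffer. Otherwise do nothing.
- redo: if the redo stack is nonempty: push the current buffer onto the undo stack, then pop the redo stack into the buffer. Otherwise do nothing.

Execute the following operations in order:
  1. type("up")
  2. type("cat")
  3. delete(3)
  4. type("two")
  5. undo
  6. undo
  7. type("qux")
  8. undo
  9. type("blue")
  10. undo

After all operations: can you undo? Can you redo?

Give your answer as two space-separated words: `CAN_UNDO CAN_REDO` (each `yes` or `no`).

Answer: yes yes

Derivation:
After op 1 (type): buf='up' undo_depth=1 redo_depth=0
After op 2 (type): buf='upcat' undo_depth=2 redo_depth=0
After op 3 (delete): buf='up' undo_depth=3 redo_depth=0
After op 4 (type): buf='uptwo' undo_depth=4 redo_depth=0
After op 5 (undo): buf='up' undo_depth=3 redo_depth=1
After op 6 (undo): buf='upcat' undo_depth=2 redo_depth=2
After op 7 (type): buf='upcatqux' undo_depth=3 redo_depth=0
After op 8 (undo): buf='upcat' undo_depth=2 redo_depth=1
After op 9 (type): buf='upcatblue' undo_depth=3 redo_depth=0
After op 10 (undo): buf='upcat' undo_depth=2 redo_depth=1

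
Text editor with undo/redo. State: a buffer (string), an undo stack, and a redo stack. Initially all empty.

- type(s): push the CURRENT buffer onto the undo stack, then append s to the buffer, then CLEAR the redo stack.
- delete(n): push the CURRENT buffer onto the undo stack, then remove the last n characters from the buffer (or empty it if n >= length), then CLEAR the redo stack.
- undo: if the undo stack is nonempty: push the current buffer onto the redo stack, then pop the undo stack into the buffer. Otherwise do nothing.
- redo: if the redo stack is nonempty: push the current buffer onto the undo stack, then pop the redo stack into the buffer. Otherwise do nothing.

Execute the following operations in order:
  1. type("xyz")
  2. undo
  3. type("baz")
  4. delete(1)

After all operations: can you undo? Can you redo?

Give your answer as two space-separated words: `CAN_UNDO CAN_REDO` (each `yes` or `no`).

After op 1 (type): buf='xyz' undo_depth=1 redo_depth=0
After op 2 (undo): buf='(empty)' undo_depth=0 redo_depth=1
After op 3 (type): buf='baz' undo_depth=1 redo_depth=0
After op 4 (delete): buf='ba' undo_depth=2 redo_depth=0

Answer: yes no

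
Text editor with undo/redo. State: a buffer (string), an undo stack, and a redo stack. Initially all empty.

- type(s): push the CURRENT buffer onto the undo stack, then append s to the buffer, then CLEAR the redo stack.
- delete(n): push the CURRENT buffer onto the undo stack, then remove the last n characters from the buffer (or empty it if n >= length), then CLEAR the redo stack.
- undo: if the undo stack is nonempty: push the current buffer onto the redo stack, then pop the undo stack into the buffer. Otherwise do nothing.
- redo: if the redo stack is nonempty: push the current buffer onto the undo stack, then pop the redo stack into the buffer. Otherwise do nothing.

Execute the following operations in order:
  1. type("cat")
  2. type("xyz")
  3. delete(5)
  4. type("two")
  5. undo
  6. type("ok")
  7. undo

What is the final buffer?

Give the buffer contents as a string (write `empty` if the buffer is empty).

Answer: c

Derivation:
After op 1 (type): buf='cat' undo_depth=1 redo_depth=0
After op 2 (type): buf='catxyz' undo_depth=2 redo_depth=0
After op 3 (delete): buf='c' undo_depth=3 redo_depth=0
After op 4 (type): buf='ctwo' undo_depth=4 redo_depth=0
After op 5 (undo): buf='c' undo_depth=3 redo_depth=1
After op 6 (type): buf='cok' undo_depth=4 redo_depth=0
After op 7 (undo): buf='c' undo_depth=3 redo_depth=1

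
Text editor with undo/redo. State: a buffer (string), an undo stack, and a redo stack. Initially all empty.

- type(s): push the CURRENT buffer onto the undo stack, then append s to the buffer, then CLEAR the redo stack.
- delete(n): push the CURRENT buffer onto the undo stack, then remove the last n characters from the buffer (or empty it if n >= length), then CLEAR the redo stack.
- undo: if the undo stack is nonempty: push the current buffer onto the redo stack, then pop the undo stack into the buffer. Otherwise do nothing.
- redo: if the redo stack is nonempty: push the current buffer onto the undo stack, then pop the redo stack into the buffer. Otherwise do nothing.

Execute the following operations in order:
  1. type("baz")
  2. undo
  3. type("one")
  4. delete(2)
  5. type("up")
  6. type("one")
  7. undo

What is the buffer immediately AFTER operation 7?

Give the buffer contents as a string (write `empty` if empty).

Answer: oup

Derivation:
After op 1 (type): buf='baz' undo_depth=1 redo_depth=0
After op 2 (undo): buf='(empty)' undo_depth=0 redo_depth=1
After op 3 (type): buf='one' undo_depth=1 redo_depth=0
After op 4 (delete): buf='o' undo_depth=2 redo_depth=0
After op 5 (type): buf='oup' undo_depth=3 redo_depth=0
After op 6 (type): buf='oupone' undo_depth=4 redo_depth=0
After op 7 (undo): buf='oup' undo_depth=3 redo_depth=1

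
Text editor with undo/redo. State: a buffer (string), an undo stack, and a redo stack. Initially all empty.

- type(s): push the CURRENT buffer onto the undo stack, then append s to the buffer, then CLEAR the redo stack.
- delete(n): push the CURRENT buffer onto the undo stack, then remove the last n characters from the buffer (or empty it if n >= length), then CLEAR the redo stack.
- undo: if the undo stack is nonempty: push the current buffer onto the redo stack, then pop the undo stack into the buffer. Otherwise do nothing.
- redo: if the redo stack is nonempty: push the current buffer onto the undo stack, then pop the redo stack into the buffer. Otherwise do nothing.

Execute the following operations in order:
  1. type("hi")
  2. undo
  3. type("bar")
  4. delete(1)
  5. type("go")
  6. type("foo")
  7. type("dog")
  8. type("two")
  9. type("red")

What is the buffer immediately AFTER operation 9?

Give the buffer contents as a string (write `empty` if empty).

After op 1 (type): buf='hi' undo_depth=1 redo_depth=0
After op 2 (undo): buf='(empty)' undo_depth=0 redo_depth=1
After op 3 (type): buf='bar' undo_depth=1 redo_depth=0
After op 4 (delete): buf='ba' undo_depth=2 redo_depth=0
After op 5 (type): buf='bago' undo_depth=3 redo_depth=0
After op 6 (type): buf='bagofoo' undo_depth=4 redo_depth=0
After op 7 (type): buf='bagofoodog' undo_depth=5 redo_depth=0
After op 8 (type): buf='bagofoodogtwo' undo_depth=6 redo_depth=0
After op 9 (type): buf='bagofoodogtwored' undo_depth=7 redo_depth=0

Answer: bagofoodogtwored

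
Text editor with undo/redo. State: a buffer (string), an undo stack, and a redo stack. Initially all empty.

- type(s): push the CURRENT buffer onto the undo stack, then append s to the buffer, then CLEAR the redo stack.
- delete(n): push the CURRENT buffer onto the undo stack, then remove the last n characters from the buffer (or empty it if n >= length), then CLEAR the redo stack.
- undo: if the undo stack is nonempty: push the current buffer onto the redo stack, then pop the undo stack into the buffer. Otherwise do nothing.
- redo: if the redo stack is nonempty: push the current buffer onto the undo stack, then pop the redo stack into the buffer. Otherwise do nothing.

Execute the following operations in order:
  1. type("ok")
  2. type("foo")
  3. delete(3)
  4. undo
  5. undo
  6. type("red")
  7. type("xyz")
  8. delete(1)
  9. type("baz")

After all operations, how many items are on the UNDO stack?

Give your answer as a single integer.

After op 1 (type): buf='ok' undo_depth=1 redo_depth=0
After op 2 (type): buf='okfoo' undo_depth=2 redo_depth=0
After op 3 (delete): buf='ok' undo_depth=3 redo_depth=0
After op 4 (undo): buf='okfoo' undo_depth=2 redo_depth=1
After op 5 (undo): buf='ok' undo_depth=1 redo_depth=2
After op 6 (type): buf='okred' undo_depth=2 redo_depth=0
After op 7 (type): buf='okredxyz' undo_depth=3 redo_depth=0
After op 8 (delete): buf='okredxy' undo_depth=4 redo_depth=0
After op 9 (type): buf='okredxybaz' undo_depth=5 redo_depth=0

Answer: 5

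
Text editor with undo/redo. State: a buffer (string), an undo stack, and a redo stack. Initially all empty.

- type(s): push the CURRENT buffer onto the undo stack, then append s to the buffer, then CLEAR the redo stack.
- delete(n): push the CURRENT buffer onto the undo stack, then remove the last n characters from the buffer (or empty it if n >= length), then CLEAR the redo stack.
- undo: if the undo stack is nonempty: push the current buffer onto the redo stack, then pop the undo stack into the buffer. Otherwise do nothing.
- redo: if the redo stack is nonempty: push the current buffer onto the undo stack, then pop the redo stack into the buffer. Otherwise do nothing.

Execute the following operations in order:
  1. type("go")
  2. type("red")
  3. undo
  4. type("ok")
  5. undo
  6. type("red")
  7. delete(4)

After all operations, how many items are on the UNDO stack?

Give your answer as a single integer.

Answer: 3

Derivation:
After op 1 (type): buf='go' undo_depth=1 redo_depth=0
After op 2 (type): buf='gored' undo_depth=2 redo_depth=0
After op 3 (undo): buf='go' undo_depth=1 redo_depth=1
After op 4 (type): buf='gook' undo_depth=2 redo_depth=0
After op 5 (undo): buf='go' undo_depth=1 redo_depth=1
After op 6 (type): buf='gored' undo_depth=2 redo_depth=0
After op 7 (delete): buf='g' undo_depth=3 redo_depth=0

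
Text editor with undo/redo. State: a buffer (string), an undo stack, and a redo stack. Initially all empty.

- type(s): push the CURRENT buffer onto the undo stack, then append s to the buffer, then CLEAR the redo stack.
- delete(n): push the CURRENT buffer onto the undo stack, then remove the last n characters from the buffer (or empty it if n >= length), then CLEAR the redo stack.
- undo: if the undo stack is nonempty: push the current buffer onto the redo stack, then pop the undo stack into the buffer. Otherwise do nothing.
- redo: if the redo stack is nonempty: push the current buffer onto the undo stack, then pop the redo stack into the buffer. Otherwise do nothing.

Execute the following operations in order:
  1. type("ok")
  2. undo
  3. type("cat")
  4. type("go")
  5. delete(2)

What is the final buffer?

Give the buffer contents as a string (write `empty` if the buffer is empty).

After op 1 (type): buf='ok' undo_depth=1 redo_depth=0
After op 2 (undo): buf='(empty)' undo_depth=0 redo_depth=1
After op 3 (type): buf='cat' undo_depth=1 redo_depth=0
After op 4 (type): buf='catgo' undo_depth=2 redo_depth=0
After op 5 (delete): buf='cat' undo_depth=3 redo_depth=0

Answer: cat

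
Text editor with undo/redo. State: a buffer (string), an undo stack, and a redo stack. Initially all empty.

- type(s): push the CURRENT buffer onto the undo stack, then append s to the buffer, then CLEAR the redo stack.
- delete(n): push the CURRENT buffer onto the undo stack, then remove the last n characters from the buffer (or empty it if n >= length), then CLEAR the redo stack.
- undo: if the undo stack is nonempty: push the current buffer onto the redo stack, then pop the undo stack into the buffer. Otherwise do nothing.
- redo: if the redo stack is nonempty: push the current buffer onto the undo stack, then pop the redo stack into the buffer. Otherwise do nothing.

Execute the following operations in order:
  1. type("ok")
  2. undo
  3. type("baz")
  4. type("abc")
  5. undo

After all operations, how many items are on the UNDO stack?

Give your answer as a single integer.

After op 1 (type): buf='ok' undo_depth=1 redo_depth=0
After op 2 (undo): buf='(empty)' undo_depth=0 redo_depth=1
After op 3 (type): buf='baz' undo_depth=1 redo_depth=0
After op 4 (type): buf='bazabc' undo_depth=2 redo_depth=0
After op 5 (undo): buf='baz' undo_depth=1 redo_depth=1

Answer: 1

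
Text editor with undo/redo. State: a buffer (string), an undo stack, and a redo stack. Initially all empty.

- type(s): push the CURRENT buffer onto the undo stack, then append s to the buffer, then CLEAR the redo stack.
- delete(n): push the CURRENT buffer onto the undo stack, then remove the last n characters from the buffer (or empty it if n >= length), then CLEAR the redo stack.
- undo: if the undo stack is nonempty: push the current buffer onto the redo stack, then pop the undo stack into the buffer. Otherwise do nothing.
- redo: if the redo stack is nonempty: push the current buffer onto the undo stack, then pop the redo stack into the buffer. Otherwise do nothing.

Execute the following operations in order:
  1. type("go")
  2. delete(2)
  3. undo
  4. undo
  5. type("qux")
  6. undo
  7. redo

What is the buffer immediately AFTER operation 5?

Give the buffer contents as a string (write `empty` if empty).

Answer: qux

Derivation:
After op 1 (type): buf='go' undo_depth=1 redo_depth=0
After op 2 (delete): buf='(empty)' undo_depth=2 redo_depth=0
After op 3 (undo): buf='go' undo_depth=1 redo_depth=1
After op 4 (undo): buf='(empty)' undo_depth=0 redo_depth=2
After op 5 (type): buf='qux' undo_depth=1 redo_depth=0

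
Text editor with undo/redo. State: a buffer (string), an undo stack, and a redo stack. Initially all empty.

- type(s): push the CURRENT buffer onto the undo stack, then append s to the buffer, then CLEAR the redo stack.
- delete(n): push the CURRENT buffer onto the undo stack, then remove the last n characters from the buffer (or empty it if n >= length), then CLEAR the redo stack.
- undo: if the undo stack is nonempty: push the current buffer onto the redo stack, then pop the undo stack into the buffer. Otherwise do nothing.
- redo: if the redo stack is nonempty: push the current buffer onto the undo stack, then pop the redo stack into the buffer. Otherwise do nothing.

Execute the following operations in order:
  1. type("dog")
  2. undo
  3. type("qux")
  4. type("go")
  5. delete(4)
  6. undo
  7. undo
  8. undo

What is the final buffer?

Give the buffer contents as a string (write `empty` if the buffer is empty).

Answer: empty

Derivation:
After op 1 (type): buf='dog' undo_depth=1 redo_depth=0
After op 2 (undo): buf='(empty)' undo_depth=0 redo_depth=1
After op 3 (type): buf='qux' undo_depth=1 redo_depth=0
After op 4 (type): buf='quxgo' undo_depth=2 redo_depth=0
After op 5 (delete): buf='q' undo_depth=3 redo_depth=0
After op 6 (undo): buf='quxgo' undo_depth=2 redo_depth=1
After op 7 (undo): buf='qux' undo_depth=1 redo_depth=2
After op 8 (undo): buf='(empty)' undo_depth=0 redo_depth=3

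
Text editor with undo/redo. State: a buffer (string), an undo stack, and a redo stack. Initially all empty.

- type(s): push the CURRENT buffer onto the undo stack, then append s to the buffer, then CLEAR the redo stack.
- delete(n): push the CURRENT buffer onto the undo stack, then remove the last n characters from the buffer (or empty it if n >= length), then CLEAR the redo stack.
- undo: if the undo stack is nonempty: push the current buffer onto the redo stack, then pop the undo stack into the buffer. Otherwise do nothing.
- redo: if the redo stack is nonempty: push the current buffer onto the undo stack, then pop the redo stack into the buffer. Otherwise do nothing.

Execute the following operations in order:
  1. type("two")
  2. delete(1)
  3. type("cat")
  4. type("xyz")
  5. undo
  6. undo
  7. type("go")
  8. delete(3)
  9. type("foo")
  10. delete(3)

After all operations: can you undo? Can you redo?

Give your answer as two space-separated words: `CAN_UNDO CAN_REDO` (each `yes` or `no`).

After op 1 (type): buf='two' undo_depth=1 redo_depth=0
After op 2 (delete): buf='tw' undo_depth=2 redo_depth=0
After op 3 (type): buf='twcat' undo_depth=3 redo_depth=0
After op 4 (type): buf='twcatxyz' undo_depth=4 redo_depth=0
After op 5 (undo): buf='twcat' undo_depth=3 redo_depth=1
After op 6 (undo): buf='tw' undo_depth=2 redo_depth=2
After op 7 (type): buf='twgo' undo_depth=3 redo_depth=0
After op 8 (delete): buf='t' undo_depth=4 redo_depth=0
After op 9 (type): buf='tfoo' undo_depth=5 redo_depth=0
After op 10 (delete): buf='t' undo_depth=6 redo_depth=0

Answer: yes no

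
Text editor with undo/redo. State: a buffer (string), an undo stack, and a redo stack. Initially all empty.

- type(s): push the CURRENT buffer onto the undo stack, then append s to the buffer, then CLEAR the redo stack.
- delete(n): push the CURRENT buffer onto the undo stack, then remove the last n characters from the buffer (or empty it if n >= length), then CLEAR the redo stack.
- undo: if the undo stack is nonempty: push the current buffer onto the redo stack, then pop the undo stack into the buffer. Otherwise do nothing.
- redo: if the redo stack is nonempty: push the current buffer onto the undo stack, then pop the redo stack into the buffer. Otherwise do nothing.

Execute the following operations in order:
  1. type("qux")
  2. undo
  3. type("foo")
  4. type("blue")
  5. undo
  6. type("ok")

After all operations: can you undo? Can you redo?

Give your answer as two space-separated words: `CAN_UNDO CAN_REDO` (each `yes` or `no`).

Answer: yes no

Derivation:
After op 1 (type): buf='qux' undo_depth=1 redo_depth=0
After op 2 (undo): buf='(empty)' undo_depth=0 redo_depth=1
After op 3 (type): buf='foo' undo_depth=1 redo_depth=0
After op 4 (type): buf='fooblue' undo_depth=2 redo_depth=0
After op 5 (undo): buf='foo' undo_depth=1 redo_depth=1
After op 6 (type): buf='foook' undo_depth=2 redo_depth=0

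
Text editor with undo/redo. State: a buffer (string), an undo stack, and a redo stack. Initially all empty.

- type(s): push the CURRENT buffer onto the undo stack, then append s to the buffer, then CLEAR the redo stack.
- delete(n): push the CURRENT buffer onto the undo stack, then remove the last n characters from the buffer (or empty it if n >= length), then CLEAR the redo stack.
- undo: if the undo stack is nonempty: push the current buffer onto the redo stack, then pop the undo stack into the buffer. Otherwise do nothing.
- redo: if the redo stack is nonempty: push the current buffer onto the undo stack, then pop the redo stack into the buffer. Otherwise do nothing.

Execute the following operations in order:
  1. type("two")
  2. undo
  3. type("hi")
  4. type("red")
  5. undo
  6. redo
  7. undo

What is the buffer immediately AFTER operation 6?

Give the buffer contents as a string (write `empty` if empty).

Answer: hired

Derivation:
After op 1 (type): buf='two' undo_depth=1 redo_depth=0
After op 2 (undo): buf='(empty)' undo_depth=0 redo_depth=1
After op 3 (type): buf='hi' undo_depth=1 redo_depth=0
After op 4 (type): buf='hired' undo_depth=2 redo_depth=0
After op 5 (undo): buf='hi' undo_depth=1 redo_depth=1
After op 6 (redo): buf='hired' undo_depth=2 redo_depth=0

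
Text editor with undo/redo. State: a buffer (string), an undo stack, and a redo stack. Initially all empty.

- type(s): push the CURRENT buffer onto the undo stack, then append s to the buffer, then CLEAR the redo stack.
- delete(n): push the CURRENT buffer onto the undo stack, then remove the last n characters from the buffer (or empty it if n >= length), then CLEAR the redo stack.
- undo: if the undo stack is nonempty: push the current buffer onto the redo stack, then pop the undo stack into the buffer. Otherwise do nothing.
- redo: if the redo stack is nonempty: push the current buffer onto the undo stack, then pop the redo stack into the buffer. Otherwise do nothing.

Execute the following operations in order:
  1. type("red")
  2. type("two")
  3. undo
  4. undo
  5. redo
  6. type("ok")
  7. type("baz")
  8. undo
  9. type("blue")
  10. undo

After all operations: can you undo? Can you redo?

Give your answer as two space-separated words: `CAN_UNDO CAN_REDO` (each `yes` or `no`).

After op 1 (type): buf='red' undo_depth=1 redo_depth=0
After op 2 (type): buf='redtwo' undo_depth=2 redo_depth=0
After op 3 (undo): buf='red' undo_depth=1 redo_depth=1
After op 4 (undo): buf='(empty)' undo_depth=0 redo_depth=2
After op 5 (redo): buf='red' undo_depth=1 redo_depth=1
After op 6 (type): buf='redok' undo_depth=2 redo_depth=0
After op 7 (type): buf='redokbaz' undo_depth=3 redo_depth=0
After op 8 (undo): buf='redok' undo_depth=2 redo_depth=1
After op 9 (type): buf='redokblue' undo_depth=3 redo_depth=0
After op 10 (undo): buf='redok' undo_depth=2 redo_depth=1

Answer: yes yes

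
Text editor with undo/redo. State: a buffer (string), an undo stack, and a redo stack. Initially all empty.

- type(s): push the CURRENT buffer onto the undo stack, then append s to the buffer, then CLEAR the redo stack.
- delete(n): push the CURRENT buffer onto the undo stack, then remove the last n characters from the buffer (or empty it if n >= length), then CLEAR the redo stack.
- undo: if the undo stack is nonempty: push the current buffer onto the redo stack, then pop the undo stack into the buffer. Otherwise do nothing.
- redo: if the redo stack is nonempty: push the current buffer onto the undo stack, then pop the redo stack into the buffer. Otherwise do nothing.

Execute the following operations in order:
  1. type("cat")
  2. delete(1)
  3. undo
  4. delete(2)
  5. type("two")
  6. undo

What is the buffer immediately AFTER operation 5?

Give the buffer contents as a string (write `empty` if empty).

Answer: ctwo

Derivation:
After op 1 (type): buf='cat' undo_depth=1 redo_depth=0
After op 2 (delete): buf='ca' undo_depth=2 redo_depth=0
After op 3 (undo): buf='cat' undo_depth=1 redo_depth=1
After op 4 (delete): buf='c' undo_depth=2 redo_depth=0
After op 5 (type): buf='ctwo' undo_depth=3 redo_depth=0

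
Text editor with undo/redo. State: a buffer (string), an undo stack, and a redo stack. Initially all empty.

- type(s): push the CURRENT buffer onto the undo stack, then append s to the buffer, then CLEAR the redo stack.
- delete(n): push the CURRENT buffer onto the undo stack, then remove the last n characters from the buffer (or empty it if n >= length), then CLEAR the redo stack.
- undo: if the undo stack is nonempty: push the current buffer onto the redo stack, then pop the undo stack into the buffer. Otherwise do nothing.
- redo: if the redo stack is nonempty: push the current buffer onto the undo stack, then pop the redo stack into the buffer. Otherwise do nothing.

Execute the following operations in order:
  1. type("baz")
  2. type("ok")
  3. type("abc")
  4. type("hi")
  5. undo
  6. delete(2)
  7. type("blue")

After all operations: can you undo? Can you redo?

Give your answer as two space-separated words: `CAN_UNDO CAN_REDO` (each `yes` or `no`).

Answer: yes no

Derivation:
After op 1 (type): buf='baz' undo_depth=1 redo_depth=0
After op 2 (type): buf='bazok' undo_depth=2 redo_depth=0
After op 3 (type): buf='bazokabc' undo_depth=3 redo_depth=0
After op 4 (type): buf='bazokabchi' undo_depth=4 redo_depth=0
After op 5 (undo): buf='bazokabc' undo_depth=3 redo_depth=1
After op 6 (delete): buf='bazoka' undo_depth=4 redo_depth=0
After op 7 (type): buf='bazokablue' undo_depth=5 redo_depth=0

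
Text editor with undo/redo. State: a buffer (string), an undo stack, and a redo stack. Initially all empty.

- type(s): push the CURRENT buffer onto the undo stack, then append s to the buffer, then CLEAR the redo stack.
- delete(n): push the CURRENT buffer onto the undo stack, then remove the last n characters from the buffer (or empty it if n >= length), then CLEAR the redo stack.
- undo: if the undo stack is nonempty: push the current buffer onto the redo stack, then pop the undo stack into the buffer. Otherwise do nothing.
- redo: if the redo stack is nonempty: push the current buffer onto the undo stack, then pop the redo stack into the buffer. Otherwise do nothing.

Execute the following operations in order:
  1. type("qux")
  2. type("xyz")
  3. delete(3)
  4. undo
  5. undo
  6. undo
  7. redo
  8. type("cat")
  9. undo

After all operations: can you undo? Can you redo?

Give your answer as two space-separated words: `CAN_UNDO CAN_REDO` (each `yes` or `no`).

After op 1 (type): buf='qux' undo_depth=1 redo_depth=0
After op 2 (type): buf='quxxyz' undo_depth=2 redo_depth=0
After op 3 (delete): buf='qux' undo_depth=3 redo_depth=0
After op 4 (undo): buf='quxxyz' undo_depth=2 redo_depth=1
After op 5 (undo): buf='qux' undo_depth=1 redo_depth=2
After op 6 (undo): buf='(empty)' undo_depth=0 redo_depth=3
After op 7 (redo): buf='qux' undo_depth=1 redo_depth=2
After op 8 (type): buf='quxcat' undo_depth=2 redo_depth=0
After op 9 (undo): buf='qux' undo_depth=1 redo_depth=1

Answer: yes yes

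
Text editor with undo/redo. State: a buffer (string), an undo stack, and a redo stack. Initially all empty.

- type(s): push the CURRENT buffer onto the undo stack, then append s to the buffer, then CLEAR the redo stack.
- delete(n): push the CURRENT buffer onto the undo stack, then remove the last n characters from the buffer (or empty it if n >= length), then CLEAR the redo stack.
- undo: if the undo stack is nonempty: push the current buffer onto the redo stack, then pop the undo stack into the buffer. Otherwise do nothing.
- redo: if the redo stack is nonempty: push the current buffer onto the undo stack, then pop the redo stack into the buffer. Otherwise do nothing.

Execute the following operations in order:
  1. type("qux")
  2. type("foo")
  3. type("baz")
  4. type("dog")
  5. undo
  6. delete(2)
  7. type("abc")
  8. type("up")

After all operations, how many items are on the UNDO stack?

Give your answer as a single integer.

Answer: 6

Derivation:
After op 1 (type): buf='qux' undo_depth=1 redo_depth=0
After op 2 (type): buf='quxfoo' undo_depth=2 redo_depth=0
After op 3 (type): buf='quxfoobaz' undo_depth=3 redo_depth=0
After op 4 (type): buf='quxfoobazdog' undo_depth=4 redo_depth=0
After op 5 (undo): buf='quxfoobaz' undo_depth=3 redo_depth=1
After op 6 (delete): buf='quxfoob' undo_depth=4 redo_depth=0
After op 7 (type): buf='quxfoobabc' undo_depth=5 redo_depth=0
After op 8 (type): buf='quxfoobabcup' undo_depth=6 redo_depth=0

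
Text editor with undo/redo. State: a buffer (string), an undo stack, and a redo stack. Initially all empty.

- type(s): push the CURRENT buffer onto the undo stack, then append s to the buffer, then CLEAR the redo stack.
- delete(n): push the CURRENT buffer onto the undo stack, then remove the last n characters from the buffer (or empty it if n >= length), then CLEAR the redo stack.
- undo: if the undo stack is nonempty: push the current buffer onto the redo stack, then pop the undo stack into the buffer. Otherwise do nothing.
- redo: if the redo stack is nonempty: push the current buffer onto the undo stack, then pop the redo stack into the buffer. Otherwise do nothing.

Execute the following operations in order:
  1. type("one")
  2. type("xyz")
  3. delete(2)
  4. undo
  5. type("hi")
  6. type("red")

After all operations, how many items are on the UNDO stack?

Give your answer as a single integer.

Answer: 4

Derivation:
After op 1 (type): buf='one' undo_depth=1 redo_depth=0
After op 2 (type): buf='onexyz' undo_depth=2 redo_depth=0
After op 3 (delete): buf='onex' undo_depth=3 redo_depth=0
After op 4 (undo): buf='onexyz' undo_depth=2 redo_depth=1
After op 5 (type): buf='onexyzhi' undo_depth=3 redo_depth=0
After op 6 (type): buf='onexyzhired' undo_depth=4 redo_depth=0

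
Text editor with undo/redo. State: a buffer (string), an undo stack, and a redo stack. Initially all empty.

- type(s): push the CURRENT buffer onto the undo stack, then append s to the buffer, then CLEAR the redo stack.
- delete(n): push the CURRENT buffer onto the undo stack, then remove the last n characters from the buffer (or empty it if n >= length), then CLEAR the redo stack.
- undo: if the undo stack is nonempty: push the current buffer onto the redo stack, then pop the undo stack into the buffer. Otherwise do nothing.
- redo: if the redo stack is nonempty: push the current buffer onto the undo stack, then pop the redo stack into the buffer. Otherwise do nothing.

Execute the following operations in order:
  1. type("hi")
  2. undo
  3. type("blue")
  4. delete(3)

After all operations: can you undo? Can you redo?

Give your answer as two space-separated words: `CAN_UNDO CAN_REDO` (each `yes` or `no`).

After op 1 (type): buf='hi' undo_depth=1 redo_depth=0
After op 2 (undo): buf='(empty)' undo_depth=0 redo_depth=1
After op 3 (type): buf='blue' undo_depth=1 redo_depth=0
After op 4 (delete): buf='b' undo_depth=2 redo_depth=0

Answer: yes no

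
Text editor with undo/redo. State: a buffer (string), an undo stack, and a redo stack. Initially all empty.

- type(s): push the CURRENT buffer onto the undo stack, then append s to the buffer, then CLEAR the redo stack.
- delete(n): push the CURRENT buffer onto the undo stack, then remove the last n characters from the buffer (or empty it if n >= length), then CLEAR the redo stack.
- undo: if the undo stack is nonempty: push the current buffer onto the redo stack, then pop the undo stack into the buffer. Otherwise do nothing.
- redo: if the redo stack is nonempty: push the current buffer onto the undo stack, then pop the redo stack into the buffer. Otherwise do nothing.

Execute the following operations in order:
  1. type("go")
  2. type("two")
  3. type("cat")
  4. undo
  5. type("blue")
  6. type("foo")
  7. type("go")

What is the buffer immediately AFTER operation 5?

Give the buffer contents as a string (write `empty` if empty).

After op 1 (type): buf='go' undo_depth=1 redo_depth=0
After op 2 (type): buf='gotwo' undo_depth=2 redo_depth=0
After op 3 (type): buf='gotwocat' undo_depth=3 redo_depth=0
After op 4 (undo): buf='gotwo' undo_depth=2 redo_depth=1
After op 5 (type): buf='gotwoblue' undo_depth=3 redo_depth=0

Answer: gotwoblue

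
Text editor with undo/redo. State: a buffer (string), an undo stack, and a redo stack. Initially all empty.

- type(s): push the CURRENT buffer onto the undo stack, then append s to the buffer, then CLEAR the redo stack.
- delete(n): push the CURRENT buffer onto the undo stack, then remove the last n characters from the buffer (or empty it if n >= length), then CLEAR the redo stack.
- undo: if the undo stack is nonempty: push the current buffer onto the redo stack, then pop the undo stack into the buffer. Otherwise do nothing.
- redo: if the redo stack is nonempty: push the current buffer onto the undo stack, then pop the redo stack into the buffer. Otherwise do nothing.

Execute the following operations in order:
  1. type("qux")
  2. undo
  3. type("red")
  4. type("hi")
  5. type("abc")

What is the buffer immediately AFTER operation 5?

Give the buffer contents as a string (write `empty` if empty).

Answer: redhiabc

Derivation:
After op 1 (type): buf='qux' undo_depth=1 redo_depth=0
After op 2 (undo): buf='(empty)' undo_depth=0 redo_depth=1
After op 3 (type): buf='red' undo_depth=1 redo_depth=0
After op 4 (type): buf='redhi' undo_depth=2 redo_depth=0
After op 5 (type): buf='redhiabc' undo_depth=3 redo_depth=0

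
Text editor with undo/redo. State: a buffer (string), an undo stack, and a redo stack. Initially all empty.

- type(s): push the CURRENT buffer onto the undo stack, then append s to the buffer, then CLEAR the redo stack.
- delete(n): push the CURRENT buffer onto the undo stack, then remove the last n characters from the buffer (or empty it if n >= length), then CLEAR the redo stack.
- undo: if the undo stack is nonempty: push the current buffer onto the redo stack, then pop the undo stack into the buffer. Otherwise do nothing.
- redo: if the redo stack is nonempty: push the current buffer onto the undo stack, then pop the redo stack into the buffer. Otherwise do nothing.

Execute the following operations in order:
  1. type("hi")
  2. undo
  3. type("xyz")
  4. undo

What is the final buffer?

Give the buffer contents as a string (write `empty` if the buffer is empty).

Answer: empty

Derivation:
After op 1 (type): buf='hi' undo_depth=1 redo_depth=0
After op 2 (undo): buf='(empty)' undo_depth=0 redo_depth=1
After op 3 (type): buf='xyz' undo_depth=1 redo_depth=0
After op 4 (undo): buf='(empty)' undo_depth=0 redo_depth=1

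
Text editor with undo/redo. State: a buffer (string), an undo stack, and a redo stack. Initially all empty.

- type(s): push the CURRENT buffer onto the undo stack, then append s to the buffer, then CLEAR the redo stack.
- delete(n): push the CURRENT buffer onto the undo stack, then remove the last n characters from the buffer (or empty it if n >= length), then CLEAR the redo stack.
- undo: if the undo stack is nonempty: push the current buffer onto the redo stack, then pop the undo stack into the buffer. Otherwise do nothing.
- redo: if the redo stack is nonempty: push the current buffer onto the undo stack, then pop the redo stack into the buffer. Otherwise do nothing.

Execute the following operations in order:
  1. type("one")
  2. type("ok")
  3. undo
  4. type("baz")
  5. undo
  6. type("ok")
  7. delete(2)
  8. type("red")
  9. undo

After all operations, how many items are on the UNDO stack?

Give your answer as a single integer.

Answer: 3

Derivation:
After op 1 (type): buf='one' undo_depth=1 redo_depth=0
After op 2 (type): buf='oneok' undo_depth=2 redo_depth=0
After op 3 (undo): buf='one' undo_depth=1 redo_depth=1
After op 4 (type): buf='onebaz' undo_depth=2 redo_depth=0
After op 5 (undo): buf='one' undo_depth=1 redo_depth=1
After op 6 (type): buf='oneok' undo_depth=2 redo_depth=0
After op 7 (delete): buf='one' undo_depth=3 redo_depth=0
After op 8 (type): buf='onered' undo_depth=4 redo_depth=0
After op 9 (undo): buf='one' undo_depth=3 redo_depth=1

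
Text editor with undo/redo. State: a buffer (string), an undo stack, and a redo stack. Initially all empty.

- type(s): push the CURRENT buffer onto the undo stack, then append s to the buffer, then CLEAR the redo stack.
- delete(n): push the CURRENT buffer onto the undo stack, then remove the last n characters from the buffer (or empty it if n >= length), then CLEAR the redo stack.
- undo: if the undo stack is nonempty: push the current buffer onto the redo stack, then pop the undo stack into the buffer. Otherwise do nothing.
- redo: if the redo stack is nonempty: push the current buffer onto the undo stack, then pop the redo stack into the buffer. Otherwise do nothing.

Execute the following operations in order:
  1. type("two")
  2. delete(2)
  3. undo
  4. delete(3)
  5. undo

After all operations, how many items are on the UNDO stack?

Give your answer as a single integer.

Answer: 1

Derivation:
After op 1 (type): buf='two' undo_depth=1 redo_depth=0
After op 2 (delete): buf='t' undo_depth=2 redo_depth=0
After op 3 (undo): buf='two' undo_depth=1 redo_depth=1
After op 4 (delete): buf='(empty)' undo_depth=2 redo_depth=0
After op 5 (undo): buf='two' undo_depth=1 redo_depth=1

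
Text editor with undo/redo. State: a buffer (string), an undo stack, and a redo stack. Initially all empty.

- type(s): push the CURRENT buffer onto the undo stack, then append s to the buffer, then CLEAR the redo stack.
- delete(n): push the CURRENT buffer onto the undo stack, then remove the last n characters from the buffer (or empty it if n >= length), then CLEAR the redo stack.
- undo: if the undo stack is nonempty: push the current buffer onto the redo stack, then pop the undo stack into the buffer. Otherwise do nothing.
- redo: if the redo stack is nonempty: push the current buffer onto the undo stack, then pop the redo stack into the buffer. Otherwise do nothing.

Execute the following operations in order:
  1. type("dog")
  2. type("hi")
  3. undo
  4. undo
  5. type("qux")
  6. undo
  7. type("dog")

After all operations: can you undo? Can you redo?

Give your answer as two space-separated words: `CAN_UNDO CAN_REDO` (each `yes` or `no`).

After op 1 (type): buf='dog' undo_depth=1 redo_depth=0
After op 2 (type): buf='doghi' undo_depth=2 redo_depth=0
After op 3 (undo): buf='dog' undo_depth=1 redo_depth=1
After op 4 (undo): buf='(empty)' undo_depth=0 redo_depth=2
After op 5 (type): buf='qux' undo_depth=1 redo_depth=0
After op 6 (undo): buf='(empty)' undo_depth=0 redo_depth=1
After op 7 (type): buf='dog' undo_depth=1 redo_depth=0

Answer: yes no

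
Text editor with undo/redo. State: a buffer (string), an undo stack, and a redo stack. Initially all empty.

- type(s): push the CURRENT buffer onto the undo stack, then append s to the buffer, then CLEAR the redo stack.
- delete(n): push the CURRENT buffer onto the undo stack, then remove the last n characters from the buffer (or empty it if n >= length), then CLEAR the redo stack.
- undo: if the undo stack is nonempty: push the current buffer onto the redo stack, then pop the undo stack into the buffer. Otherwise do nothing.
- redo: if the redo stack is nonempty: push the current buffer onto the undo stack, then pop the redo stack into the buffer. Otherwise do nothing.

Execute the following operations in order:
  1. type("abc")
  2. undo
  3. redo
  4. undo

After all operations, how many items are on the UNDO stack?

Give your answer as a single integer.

Answer: 0

Derivation:
After op 1 (type): buf='abc' undo_depth=1 redo_depth=0
After op 2 (undo): buf='(empty)' undo_depth=0 redo_depth=1
After op 3 (redo): buf='abc' undo_depth=1 redo_depth=0
After op 4 (undo): buf='(empty)' undo_depth=0 redo_depth=1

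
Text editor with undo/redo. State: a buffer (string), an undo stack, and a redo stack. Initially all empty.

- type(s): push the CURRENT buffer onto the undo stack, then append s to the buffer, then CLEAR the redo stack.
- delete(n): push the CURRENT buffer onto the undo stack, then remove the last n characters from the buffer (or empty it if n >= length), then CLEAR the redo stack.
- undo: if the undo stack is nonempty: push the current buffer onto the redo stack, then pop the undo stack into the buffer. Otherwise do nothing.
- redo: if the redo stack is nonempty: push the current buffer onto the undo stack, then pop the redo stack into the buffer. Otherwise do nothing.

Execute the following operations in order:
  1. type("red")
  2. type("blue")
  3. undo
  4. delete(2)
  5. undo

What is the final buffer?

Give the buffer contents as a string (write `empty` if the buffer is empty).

After op 1 (type): buf='red' undo_depth=1 redo_depth=0
After op 2 (type): buf='redblue' undo_depth=2 redo_depth=0
After op 3 (undo): buf='red' undo_depth=1 redo_depth=1
After op 4 (delete): buf='r' undo_depth=2 redo_depth=0
After op 5 (undo): buf='red' undo_depth=1 redo_depth=1

Answer: red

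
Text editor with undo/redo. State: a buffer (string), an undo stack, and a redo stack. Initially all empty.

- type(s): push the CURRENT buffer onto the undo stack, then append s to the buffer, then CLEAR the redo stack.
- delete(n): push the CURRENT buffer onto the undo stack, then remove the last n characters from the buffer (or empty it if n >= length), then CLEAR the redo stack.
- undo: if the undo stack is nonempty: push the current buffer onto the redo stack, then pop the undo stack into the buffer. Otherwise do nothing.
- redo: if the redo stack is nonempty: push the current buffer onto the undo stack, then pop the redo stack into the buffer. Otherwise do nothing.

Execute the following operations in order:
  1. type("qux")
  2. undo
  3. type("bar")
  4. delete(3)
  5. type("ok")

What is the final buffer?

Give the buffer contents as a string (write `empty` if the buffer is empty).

Answer: ok

Derivation:
After op 1 (type): buf='qux' undo_depth=1 redo_depth=0
After op 2 (undo): buf='(empty)' undo_depth=0 redo_depth=1
After op 3 (type): buf='bar' undo_depth=1 redo_depth=0
After op 4 (delete): buf='(empty)' undo_depth=2 redo_depth=0
After op 5 (type): buf='ok' undo_depth=3 redo_depth=0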